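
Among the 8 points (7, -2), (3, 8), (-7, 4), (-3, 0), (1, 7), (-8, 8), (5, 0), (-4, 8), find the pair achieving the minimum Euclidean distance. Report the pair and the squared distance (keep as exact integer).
Pair = ((3, 8), (1, 7)); squared distance = 5

Compute all C(8, 2) = 28 pairwise squared distances (x_i − x_j)² + (y_i − y_j)². The minimum is 5, attained by the pair ((3, 8), (1, 7)).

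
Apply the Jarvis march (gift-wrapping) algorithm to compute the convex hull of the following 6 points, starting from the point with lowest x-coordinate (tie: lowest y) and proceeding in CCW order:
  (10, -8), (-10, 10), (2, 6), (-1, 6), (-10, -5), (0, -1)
Hull (CCW) = [(-10, -5), (10, -8), (2, 6), (-10, 10)]

Jarvis march: at each step, from the current hull vertex p, select the next vertex q as the point such that every other point lies strictly to the left of (or on) the directed line p → q. (Equivalently: for every other point r, the cross product (q − p) × (r − p) ≥ 0.)
Starting point (lowest x, tie lowest y): (-10, -5). Wrap until returning to start. Resulting hull: (-10, -5), (10, -8), (2, 6), (-10, 10).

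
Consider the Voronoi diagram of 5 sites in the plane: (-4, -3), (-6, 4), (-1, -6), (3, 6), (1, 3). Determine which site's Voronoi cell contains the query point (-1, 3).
Nearest site = (1, 3)

The Voronoi cell of site s contains exactly those query points closer to s than to any other site. Compute squared distances from q = (-1, 3) to each site:
  (1 − -1)² + (3 − 3)² = 4
  (3 − -1)² + (6 − 3)² = 25
  (-6 − -1)² + (4 − 3)² = 26
  (-4 − -1)² + (-3 − 3)² = 45
  (-1 − -1)² + (-6 − 3)² = 81
Minimum is attained by (1, 3), so q lies in its Voronoi cell.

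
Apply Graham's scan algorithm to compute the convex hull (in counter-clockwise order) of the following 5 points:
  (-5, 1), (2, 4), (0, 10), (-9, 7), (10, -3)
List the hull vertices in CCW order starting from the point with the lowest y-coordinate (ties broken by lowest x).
Hull (CCW) = [(10, -3), (0, 10), (-9, 7), (-5, 1)]

Graham scan procedure:
  1. Find the pivot p₀ = point with lowest y (tie → lowest x): (10, -3).
  2. Sort the remaining points by polar angle around p₀.
  3. Walk through sorted points, maintaining a stack; pop the top while the last three entries make a non-left turn (cross product ≤ 0).
  4. Final stack is the convex hull in CCW order: (10, -3), (0, 10), (-9, 7), (-5, 1).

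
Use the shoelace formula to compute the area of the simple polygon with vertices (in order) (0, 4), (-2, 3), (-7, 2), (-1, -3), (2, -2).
Area = 32

Shoelace formula: Area = (1/2) |Σ_i (x_i · y_{i+1} − x_{i+1} · y_i)| (indices mod n). Compute each cross term:
  (0)(3) − (-2)(4) = 8
  (-2)(2) − (-7)(3) = 17
  (-7)(-3) − (-1)(2) = 23
  (-1)(-2) − (2)(-3) = 8
  (2)(4) − (0)(-2) = 8
Sum = 64, so (signed) Area = 64/2 = 32, |Area| = 32.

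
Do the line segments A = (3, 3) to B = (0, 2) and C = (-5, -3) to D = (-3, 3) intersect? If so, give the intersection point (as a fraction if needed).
No (intersection of containing lines falls outside at least one segment)

Parametrize and solve: t = 9/4, s = 5/8. At least one of these is outside [0, 1], so the segments do not intersect.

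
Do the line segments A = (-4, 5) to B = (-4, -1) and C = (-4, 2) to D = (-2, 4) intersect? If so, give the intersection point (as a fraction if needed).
Yes; intersection at (-4, 2) (t = 1/2 on AB, s = 0 on CD)

Parametrize AB as A + t(B − A) = (-4 + 0 t, 5 + -6 t) and CD as C + s(D − C) = (-4 + 2 s, 2 + 2 s). Solve the linear system for (t, s). Determinant = -12 ≠ 0, so a unique intersection of the containing lines exists. Solution: t = 1/2, s = 0 — both in [0, 1], so the segments cross. Intersection point: (-4, 2).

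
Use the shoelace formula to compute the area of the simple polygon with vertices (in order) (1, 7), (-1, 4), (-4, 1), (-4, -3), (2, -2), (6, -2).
Area = 54

Shoelace formula: Area = (1/2) |Σ_i (x_i · y_{i+1} − x_{i+1} · y_i)| (indices mod n). Compute each cross term:
  (1)(4) − (-1)(7) = 11
  (-1)(1) − (-4)(4) = 15
  (-4)(-3) − (-4)(1) = 16
  (-4)(-2) − (2)(-3) = 14
  (2)(-2) − (6)(-2) = 8
  (6)(7) − (1)(-2) = 44
Sum = 108, so (signed) Area = 108/2 = 54, |Area| = 54.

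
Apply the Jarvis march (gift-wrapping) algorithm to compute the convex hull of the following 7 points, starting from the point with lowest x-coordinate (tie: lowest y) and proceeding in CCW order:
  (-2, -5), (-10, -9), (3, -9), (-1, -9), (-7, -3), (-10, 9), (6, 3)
Hull (CCW) = [(-10, -9), (3, -9), (6, 3), (-10, 9)]

Jarvis march: at each step, from the current hull vertex p, select the next vertex q as the point such that every other point lies strictly to the left of (or on) the directed line p → q. (Equivalently: for every other point r, the cross product (q − p) × (r − p) ≥ 0.)
Starting point (lowest x, tie lowest y): (-10, -9). Wrap until returning to start. Resulting hull: (-10, -9), (3, -9), (6, 3), (-10, 9).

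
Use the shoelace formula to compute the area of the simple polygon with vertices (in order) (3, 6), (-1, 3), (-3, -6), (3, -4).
Area = 45

Shoelace formula: Area = (1/2) |Σ_i (x_i · y_{i+1} − x_{i+1} · y_i)| (indices mod n). Compute each cross term:
  (3)(3) − (-1)(6) = 15
  (-1)(-6) − (-3)(3) = 15
  (-3)(-4) − (3)(-6) = 30
  (3)(6) − (3)(-4) = 30
Sum = 90, so (signed) Area = 90/2 = 45, |Area| = 45.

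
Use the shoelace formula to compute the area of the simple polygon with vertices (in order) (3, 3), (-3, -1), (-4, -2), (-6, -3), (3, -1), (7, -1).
Area = 51/2

Shoelace formula: Area = (1/2) |Σ_i (x_i · y_{i+1} − x_{i+1} · y_i)| (indices mod n). Compute each cross term:
  (3)(-1) − (-3)(3) = 6
  (-3)(-2) − (-4)(-1) = 2
  (-4)(-3) − (-6)(-2) = 0
  (-6)(-1) − (3)(-3) = 15
  (3)(-1) − (7)(-1) = 4
  (7)(3) − (3)(-1) = 24
Sum = 51, so (signed) Area = 51/2 = 51/2, |Area| = 51/2.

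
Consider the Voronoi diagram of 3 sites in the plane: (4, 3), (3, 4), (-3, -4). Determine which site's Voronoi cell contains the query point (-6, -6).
Nearest site = (-3, -4)

The Voronoi cell of site s contains exactly those query points closer to s than to any other site. Compute squared distances from q = (-6, -6) to each site:
  (-3 − -6)² + (-4 − -6)² = 13
  (3 − -6)² + (4 − -6)² = 181
  (4 − -6)² + (3 − -6)² = 181
Minimum is attained by (-3, -4), so q lies in its Voronoi cell.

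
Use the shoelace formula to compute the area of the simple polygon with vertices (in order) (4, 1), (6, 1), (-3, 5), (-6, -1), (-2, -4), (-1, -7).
Area = 123/2

Shoelace formula: Area = (1/2) |Σ_i (x_i · y_{i+1} − x_{i+1} · y_i)| (indices mod n). Compute each cross term:
  (4)(1) − (6)(1) = -2
  (6)(5) − (-3)(1) = 33
  (-3)(-1) − (-6)(5) = 33
  (-6)(-4) − (-2)(-1) = 22
  (-2)(-7) − (-1)(-4) = 10
  (-1)(1) − (4)(-7) = 27
Sum = 123, so (signed) Area = 123/2 = 123/2, |Area| = 123/2.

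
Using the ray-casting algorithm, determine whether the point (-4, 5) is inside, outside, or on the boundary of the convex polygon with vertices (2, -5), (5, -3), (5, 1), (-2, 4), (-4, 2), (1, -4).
The point (-4, 5) lies strictly outside the polygon

Cast a horizontal ray to the right from the query point and count how many polygon edges it crosses (each edge strictly once or zero times, handled with the usual half-open convention). 
Parity of crossings → even ⇒ outside.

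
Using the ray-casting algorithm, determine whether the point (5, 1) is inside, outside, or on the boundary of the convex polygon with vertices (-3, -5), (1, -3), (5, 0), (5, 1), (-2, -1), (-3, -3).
The point (5, 1) lies on the polygon boundary

Boundary check: the query satisfies the collinearity and bounding-box conditions for some polygon edge, so it lies exactly on the boundary.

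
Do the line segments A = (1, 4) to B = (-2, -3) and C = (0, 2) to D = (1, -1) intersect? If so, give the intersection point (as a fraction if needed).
Yes; intersection at (1/16, 29/16) (t = 5/16 on AB, s = 1/16 on CD)

Parametrize AB as A + t(B − A) = (1 + -3 t, 4 + -7 t) and CD as C + s(D − C) = (0 + 1 s, 2 + -3 s). Solve the linear system for (t, s). Determinant = -16 ≠ 0, so a unique intersection of the containing lines exists. Solution: t = 5/16, s = 1/16 — both in [0, 1], so the segments cross. Intersection point: (1/16, 29/16).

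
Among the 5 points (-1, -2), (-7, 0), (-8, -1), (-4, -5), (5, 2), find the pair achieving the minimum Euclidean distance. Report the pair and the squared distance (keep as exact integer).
Pair = ((-7, 0), (-8, -1)); squared distance = 2

Compute all C(5, 2) = 10 pairwise squared distances (x_i − x_j)² + (y_i − y_j)². The minimum is 2, attained by the pair ((-7, 0), (-8, -1)).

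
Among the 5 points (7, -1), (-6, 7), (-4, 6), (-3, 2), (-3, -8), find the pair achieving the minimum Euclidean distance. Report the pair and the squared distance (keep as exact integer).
Pair = ((-6, 7), (-4, 6)); squared distance = 5

Compute all C(5, 2) = 10 pairwise squared distances (x_i − x_j)² + (y_i − y_j)². The minimum is 5, attained by the pair ((-6, 7), (-4, 6)).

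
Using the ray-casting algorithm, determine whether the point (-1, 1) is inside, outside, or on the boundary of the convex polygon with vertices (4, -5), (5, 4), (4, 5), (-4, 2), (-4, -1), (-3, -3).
The point (-1, 1) lies strictly inside the polygon

Cast a horizontal ray to the right from the query point and count how many polygon edges it crosses (each edge strictly once or zero times, handled with the usual half-open convention). 
Parity of crossings → odd ⇒ inside.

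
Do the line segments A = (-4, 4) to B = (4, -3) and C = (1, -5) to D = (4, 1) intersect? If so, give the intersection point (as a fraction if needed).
Yes; intersection at (60/23, -41/23) (t = 19/23 on AB, s = 37/69 on CD)

Parametrize AB as A + t(B − A) = (-4 + 8 t, 4 + -7 t) and CD as C + s(D − C) = (1 + 3 s, -5 + 6 s). Solve the linear system for (t, s). Determinant = -69 ≠ 0, so a unique intersection of the containing lines exists. Solution: t = 19/23, s = 37/69 — both in [0, 1], so the segments cross. Intersection point: (60/23, -41/23).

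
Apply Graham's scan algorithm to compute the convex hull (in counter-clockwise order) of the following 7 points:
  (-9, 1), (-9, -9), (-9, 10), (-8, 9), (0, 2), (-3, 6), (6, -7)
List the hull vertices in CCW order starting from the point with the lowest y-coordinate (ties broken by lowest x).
Hull (CCW) = [(-9, -9), (6, -7), (0, 2), (-3, 6), (-9, 10)]

Graham scan procedure:
  1. Find the pivot p₀ = point with lowest y (tie → lowest x): (-9, -9).
  2. Sort the remaining points by polar angle around p₀.
  3. Walk through sorted points, maintaining a stack; pop the top while the last three entries make a non-left turn (cross product ≤ 0).
  4. Final stack is the convex hull in CCW order: (-9, -9), (6, -7), (0, 2), (-3, 6), (-9, 10).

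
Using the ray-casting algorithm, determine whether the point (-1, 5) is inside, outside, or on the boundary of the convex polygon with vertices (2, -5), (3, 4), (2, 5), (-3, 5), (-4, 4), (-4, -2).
The point (-1, 5) lies on the polygon boundary

Boundary check: the query satisfies the collinearity and bounding-box conditions for some polygon edge, so it lies exactly on the boundary.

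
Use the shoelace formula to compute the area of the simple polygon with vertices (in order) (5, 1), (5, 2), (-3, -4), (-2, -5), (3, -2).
Area = 15

Shoelace formula: Area = (1/2) |Σ_i (x_i · y_{i+1} − x_{i+1} · y_i)| (indices mod n). Compute each cross term:
  (5)(2) − (5)(1) = 5
  (5)(-4) − (-3)(2) = -14
  (-3)(-5) − (-2)(-4) = 7
  (-2)(-2) − (3)(-5) = 19
  (3)(1) − (5)(-2) = 13
Sum = 30, so (signed) Area = 30/2 = 15, |Area| = 15.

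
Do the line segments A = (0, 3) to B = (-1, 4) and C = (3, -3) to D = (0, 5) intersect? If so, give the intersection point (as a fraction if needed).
No (intersection of containing lines falls outside at least one segment)

Parametrize and solve: t = -6/5, s = 3/5. At least one of these is outside [0, 1], so the segments do not intersect.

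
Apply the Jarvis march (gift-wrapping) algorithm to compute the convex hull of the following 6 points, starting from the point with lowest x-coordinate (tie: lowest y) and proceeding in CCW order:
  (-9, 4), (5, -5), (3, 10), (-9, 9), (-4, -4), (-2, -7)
Hull (CCW) = [(-9, 4), (-4, -4), (-2, -7), (5, -5), (3, 10), (-9, 9)]

Jarvis march: at each step, from the current hull vertex p, select the next vertex q as the point such that every other point lies strictly to the left of (or on) the directed line p → q. (Equivalently: for every other point r, the cross product (q − p) × (r − p) ≥ 0.)
Starting point (lowest x, tie lowest y): (-9, 4). Wrap until returning to start. Resulting hull: (-9, 4), (-4, -4), (-2, -7), (5, -5), (3, 10), (-9, 9).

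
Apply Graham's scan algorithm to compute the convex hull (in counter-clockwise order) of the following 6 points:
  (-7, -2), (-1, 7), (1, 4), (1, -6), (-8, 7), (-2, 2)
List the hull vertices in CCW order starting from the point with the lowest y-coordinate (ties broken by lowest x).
Hull (CCW) = [(1, -6), (1, 4), (-1, 7), (-8, 7), (-7, -2)]

Graham scan procedure:
  1. Find the pivot p₀ = point with lowest y (tie → lowest x): (1, -6).
  2. Sort the remaining points by polar angle around p₀.
  3. Walk through sorted points, maintaining a stack; pop the top while the last three entries make a non-left turn (cross product ≤ 0).
  4. Final stack is the convex hull in CCW order: (1, -6), (1, 4), (-1, 7), (-8, 7), (-7, -2).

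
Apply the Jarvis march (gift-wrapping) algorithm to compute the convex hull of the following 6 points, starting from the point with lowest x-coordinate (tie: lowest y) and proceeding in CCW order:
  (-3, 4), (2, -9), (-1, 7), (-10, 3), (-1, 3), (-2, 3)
Hull (CCW) = [(-10, 3), (2, -9), (-1, 7)]

Jarvis march: at each step, from the current hull vertex p, select the next vertex q as the point such that every other point lies strictly to the left of (or on) the directed line p → q. (Equivalently: for every other point r, the cross product (q − p) × (r − p) ≥ 0.)
Starting point (lowest x, tie lowest y): (-10, 3). Wrap until returning to start. Resulting hull: (-10, 3), (2, -9), (-1, 7).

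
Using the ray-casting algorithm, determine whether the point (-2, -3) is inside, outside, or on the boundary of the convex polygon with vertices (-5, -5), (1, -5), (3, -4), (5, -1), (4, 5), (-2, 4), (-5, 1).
The point (-2, -3) lies strictly inside the polygon

Cast a horizontal ray to the right from the query point and count how many polygon edges it crosses (each edge strictly once or zero times, handled with the usual half-open convention). 
Parity of crossings → odd ⇒ inside.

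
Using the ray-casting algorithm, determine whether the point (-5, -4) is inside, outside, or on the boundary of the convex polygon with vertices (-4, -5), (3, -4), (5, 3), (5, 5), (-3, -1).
The point (-5, -4) lies strictly outside the polygon

Cast a horizontal ray to the right from the query point and count how many polygon edges it crosses (each edge strictly once or zero times, handled with the usual half-open convention). 
Parity of crossings → even ⇒ outside.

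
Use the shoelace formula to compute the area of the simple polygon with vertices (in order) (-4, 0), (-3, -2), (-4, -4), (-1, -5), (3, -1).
Area = 20

Shoelace formula: Area = (1/2) |Σ_i (x_i · y_{i+1} − x_{i+1} · y_i)| (indices mod n). Compute each cross term:
  (-4)(-2) − (-3)(0) = 8
  (-3)(-4) − (-4)(-2) = 4
  (-4)(-5) − (-1)(-4) = 16
  (-1)(-1) − (3)(-5) = 16
  (3)(0) − (-4)(-1) = -4
Sum = 40, so (signed) Area = 40/2 = 20, |Area| = 20.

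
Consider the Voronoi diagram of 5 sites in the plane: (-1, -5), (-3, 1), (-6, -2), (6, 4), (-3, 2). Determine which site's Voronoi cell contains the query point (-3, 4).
Nearest site = (-3, 2)

The Voronoi cell of site s contains exactly those query points closer to s than to any other site. Compute squared distances from q = (-3, 4) to each site:
  (-3 − -3)² + (2 − 4)² = 4
  (-3 − -3)² + (1 − 4)² = 9
  (-6 − -3)² + (-2 − 4)² = 45
  (6 − -3)² + (4 − 4)² = 81
  (-1 − -3)² + (-5 − 4)² = 85
Minimum is attained by (-3, 2), so q lies in its Voronoi cell.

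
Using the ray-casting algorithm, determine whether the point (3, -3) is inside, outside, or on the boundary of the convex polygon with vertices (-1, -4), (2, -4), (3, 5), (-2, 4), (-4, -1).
The point (3, -3) lies strictly outside the polygon

Cast a horizontal ray to the right from the query point and count how many polygon edges it crosses (each edge strictly once or zero times, handled with the usual half-open convention). 
Parity of crossings → even ⇒ outside.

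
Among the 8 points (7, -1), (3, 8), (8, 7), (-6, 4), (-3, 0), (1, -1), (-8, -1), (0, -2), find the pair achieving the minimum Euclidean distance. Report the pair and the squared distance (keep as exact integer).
Pair = ((1, -1), (0, -2)); squared distance = 2

Compute all C(8, 2) = 28 pairwise squared distances (x_i − x_j)² + (y_i − y_j)². The minimum is 2, attained by the pair ((1, -1), (0, -2)).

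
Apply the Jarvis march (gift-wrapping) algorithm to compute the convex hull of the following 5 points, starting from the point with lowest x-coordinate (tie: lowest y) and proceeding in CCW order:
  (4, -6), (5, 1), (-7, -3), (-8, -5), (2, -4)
Hull (CCW) = [(-8, -5), (4, -6), (5, 1), (-7, -3)]

Jarvis march: at each step, from the current hull vertex p, select the next vertex q as the point such that every other point lies strictly to the left of (or on) the directed line p → q. (Equivalently: for every other point r, the cross product (q − p) × (r − p) ≥ 0.)
Starting point (lowest x, tie lowest y): (-8, -5). Wrap until returning to start. Resulting hull: (-8, -5), (4, -6), (5, 1), (-7, -3).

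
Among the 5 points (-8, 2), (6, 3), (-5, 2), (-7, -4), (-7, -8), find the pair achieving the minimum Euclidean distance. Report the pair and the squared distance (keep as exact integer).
Pair = ((-8, 2), (-5, 2)); squared distance = 9

Compute all C(5, 2) = 10 pairwise squared distances (x_i − x_j)² + (y_i − y_j)². The minimum is 9, attained by the pair ((-8, 2), (-5, 2)).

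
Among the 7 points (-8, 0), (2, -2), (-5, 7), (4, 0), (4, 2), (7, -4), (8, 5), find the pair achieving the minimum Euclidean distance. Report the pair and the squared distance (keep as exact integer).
Pair = ((4, 0), (4, 2)); squared distance = 4

Compute all C(7, 2) = 21 pairwise squared distances (x_i − x_j)² + (y_i − y_j)². The minimum is 4, attained by the pair ((4, 0), (4, 2)).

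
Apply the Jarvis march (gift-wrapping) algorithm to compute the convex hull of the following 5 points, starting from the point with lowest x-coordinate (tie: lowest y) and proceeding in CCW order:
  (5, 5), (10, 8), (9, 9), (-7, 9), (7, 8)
Hull (CCW) = [(-7, 9), (5, 5), (10, 8), (9, 9)]

Jarvis march: at each step, from the current hull vertex p, select the next vertex q as the point such that every other point lies strictly to the left of (or on) the directed line p → q. (Equivalently: for every other point r, the cross product (q − p) × (r − p) ≥ 0.)
Starting point (lowest x, tie lowest y): (-7, 9). Wrap until returning to start. Resulting hull: (-7, 9), (5, 5), (10, 8), (9, 9).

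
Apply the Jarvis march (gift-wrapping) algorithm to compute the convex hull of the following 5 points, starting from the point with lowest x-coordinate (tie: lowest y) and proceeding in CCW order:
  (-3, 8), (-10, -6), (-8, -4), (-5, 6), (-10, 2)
Hull (CCW) = [(-10, -6), (-8, -4), (-3, 8), (-10, 2)]

Jarvis march: at each step, from the current hull vertex p, select the next vertex q as the point such that every other point lies strictly to the left of (or on) the directed line p → q. (Equivalently: for every other point r, the cross product (q − p) × (r − p) ≥ 0.)
Starting point (lowest x, tie lowest y): (-10, -6). Wrap until returning to start. Resulting hull: (-10, -6), (-8, -4), (-3, 8), (-10, 2).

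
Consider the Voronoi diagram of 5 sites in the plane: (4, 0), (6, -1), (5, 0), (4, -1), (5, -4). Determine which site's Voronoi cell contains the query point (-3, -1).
Nearest site = (4, -1)

The Voronoi cell of site s contains exactly those query points closer to s than to any other site. Compute squared distances from q = (-3, -1) to each site:
  (4 − -3)² + (-1 − -1)² = 49
  (4 − -3)² + (0 − -1)² = 50
  (5 − -3)² + (0 − -1)² = 65
  (5 − -3)² + (-4 − -1)² = 73
  (6 − -3)² + (-1 − -1)² = 81
Minimum is attained by (4, -1), so q lies in its Voronoi cell.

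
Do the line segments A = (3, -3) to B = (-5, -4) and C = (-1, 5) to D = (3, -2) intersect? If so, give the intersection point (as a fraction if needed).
No (intersection of containing lines falls outside at least one segment)

Parametrize and solve: t = -1/15, s = 17/15. At least one of these is outside [0, 1], so the segments do not intersect.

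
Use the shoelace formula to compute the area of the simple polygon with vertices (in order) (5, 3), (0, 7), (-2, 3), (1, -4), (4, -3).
Area = 47

Shoelace formula: Area = (1/2) |Σ_i (x_i · y_{i+1} − x_{i+1} · y_i)| (indices mod n). Compute each cross term:
  (5)(7) − (0)(3) = 35
  (0)(3) − (-2)(7) = 14
  (-2)(-4) − (1)(3) = 5
  (1)(-3) − (4)(-4) = 13
  (4)(3) − (5)(-3) = 27
Sum = 94, so (signed) Area = 94/2 = 47, |Area| = 47.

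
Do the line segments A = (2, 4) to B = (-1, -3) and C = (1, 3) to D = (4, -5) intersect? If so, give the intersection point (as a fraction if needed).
Yes; intersection at (19/15, 103/45) (t = 11/45 on AB, s = 4/45 on CD)

Parametrize AB as A + t(B − A) = (2 + -3 t, 4 + -7 t) and CD as C + s(D − C) = (1 + 3 s, 3 + -8 s). Solve the linear system for (t, s). Determinant = -45 ≠ 0, so a unique intersection of the containing lines exists. Solution: t = 11/45, s = 4/45 — both in [0, 1], so the segments cross. Intersection point: (19/15, 103/45).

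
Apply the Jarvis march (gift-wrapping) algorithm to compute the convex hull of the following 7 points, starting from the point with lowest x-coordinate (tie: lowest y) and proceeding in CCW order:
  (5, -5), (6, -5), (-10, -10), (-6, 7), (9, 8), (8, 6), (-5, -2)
Hull (CCW) = [(-10, -10), (6, -5), (9, 8), (-6, 7)]

Jarvis march: at each step, from the current hull vertex p, select the next vertex q as the point such that every other point lies strictly to the left of (or on) the directed line p → q. (Equivalently: for every other point r, the cross product (q − p) × (r − p) ≥ 0.)
Starting point (lowest x, tie lowest y): (-10, -10). Wrap until returning to start. Resulting hull: (-10, -10), (6, -5), (9, 8), (-6, 7).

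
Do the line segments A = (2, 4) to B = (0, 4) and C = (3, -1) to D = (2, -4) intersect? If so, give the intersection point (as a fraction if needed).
No (intersection of containing lines falls outside at least one segment)

Parametrize and solve: t = -4/3, s = -5/3. At least one of these is outside [0, 1], so the segments do not intersect.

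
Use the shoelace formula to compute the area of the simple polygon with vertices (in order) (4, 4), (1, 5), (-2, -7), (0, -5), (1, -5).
Area = 29

Shoelace formula: Area = (1/2) |Σ_i (x_i · y_{i+1} − x_{i+1} · y_i)| (indices mod n). Compute each cross term:
  (4)(5) − (1)(4) = 16
  (1)(-7) − (-2)(5) = 3
  (-2)(-5) − (0)(-7) = 10
  (0)(-5) − (1)(-5) = 5
  (1)(4) − (4)(-5) = 24
Sum = 58, so (signed) Area = 58/2 = 29, |Area| = 29.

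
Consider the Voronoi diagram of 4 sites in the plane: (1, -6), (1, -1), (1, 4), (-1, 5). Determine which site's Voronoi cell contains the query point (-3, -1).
Nearest site = (1, -1)

The Voronoi cell of site s contains exactly those query points closer to s than to any other site. Compute squared distances from q = (-3, -1) to each site:
  (1 − -3)² + (-1 − -1)² = 16
  (-1 − -3)² + (5 − -1)² = 40
  (1 − -3)² + (-6 − -1)² = 41
  (1 − -3)² + (4 − -1)² = 41
Minimum is attained by (1, -1), so q lies in its Voronoi cell.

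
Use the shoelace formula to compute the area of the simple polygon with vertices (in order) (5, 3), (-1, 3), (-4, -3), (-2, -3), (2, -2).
Area = 65/2

Shoelace formula: Area = (1/2) |Σ_i (x_i · y_{i+1} − x_{i+1} · y_i)| (indices mod n). Compute each cross term:
  (5)(3) − (-1)(3) = 18
  (-1)(-3) − (-4)(3) = 15
  (-4)(-3) − (-2)(-3) = 6
  (-2)(-2) − (2)(-3) = 10
  (2)(3) − (5)(-2) = 16
Sum = 65, so (signed) Area = 65/2 = 65/2, |Area| = 65/2.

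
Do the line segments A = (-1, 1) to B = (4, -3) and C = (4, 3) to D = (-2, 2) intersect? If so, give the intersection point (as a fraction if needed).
No (intersection of containing lines falls outside at least one segment)

Parametrize and solve: t = -7/29, s = 30/29. At least one of these is outside [0, 1], so the segments do not intersect.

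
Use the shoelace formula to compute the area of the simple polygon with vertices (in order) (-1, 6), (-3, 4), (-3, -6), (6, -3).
Area = 61

Shoelace formula: Area = (1/2) |Σ_i (x_i · y_{i+1} − x_{i+1} · y_i)| (indices mod n). Compute each cross term:
  (-1)(4) − (-3)(6) = 14
  (-3)(-6) − (-3)(4) = 30
  (-3)(-3) − (6)(-6) = 45
  (6)(6) − (-1)(-3) = 33
Sum = 122, so (signed) Area = 122/2 = 61, |Area| = 61.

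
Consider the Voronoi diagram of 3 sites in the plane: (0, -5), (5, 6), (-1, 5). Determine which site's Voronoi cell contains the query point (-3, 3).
Nearest site = (-1, 5)

The Voronoi cell of site s contains exactly those query points closer to s than to any other site. Compute squared distances from q = (-3, 3) to each site:
  (-1 − -3)² + (5 − 3)² = 8
  (0 − -3)² + (-5 − 3)² = 73
  (5 − -3)² + (6 − 3)² = 73
Minimum is attained by (-1, 5), so q lies in its Voronoi cell.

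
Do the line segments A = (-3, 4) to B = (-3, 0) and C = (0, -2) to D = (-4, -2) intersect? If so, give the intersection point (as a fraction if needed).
No (intersection of containing lines falls outside at least one segment)

Parametrize and solve: t = 3/2, s = 3/4. At least one of these is outside [0, 1], so the segments do not intersect.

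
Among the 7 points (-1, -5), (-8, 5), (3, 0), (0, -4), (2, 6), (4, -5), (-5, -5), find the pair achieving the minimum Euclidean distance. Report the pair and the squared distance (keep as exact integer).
Pair = ((-1, -5), (0, -4)); squared distance = 2

Compute all C(7, 2) = 21 pairwise squared distances (x_i − x_j)² + (y_i − y_j)². The minimum is 2, attained by the pair ((-1, -5), (0, -4)).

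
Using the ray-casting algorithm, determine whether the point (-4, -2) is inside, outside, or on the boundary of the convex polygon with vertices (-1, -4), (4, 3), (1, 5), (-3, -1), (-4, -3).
The point (-4, -2) lies strictly outside the polygon

Cast a horizontal ray to the right from the query point and count how many polygon edges it crosses (each edge strictly once or zero times, handled with the usual half-open convention). 
Parity of crossings → even ⇒ outside.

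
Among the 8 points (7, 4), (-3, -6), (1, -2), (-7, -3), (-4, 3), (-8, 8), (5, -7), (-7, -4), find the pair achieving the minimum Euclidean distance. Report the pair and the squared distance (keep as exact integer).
Pair = ((-7, -3), (-7, -4)); squared distance = 1

Compute all C(8, 2) = 28 pairwise squared distances (x_i − x_j)² + (y_i − y_j)². The minimum is 1, attained by the pair ((-7, -3), (-7, -4)).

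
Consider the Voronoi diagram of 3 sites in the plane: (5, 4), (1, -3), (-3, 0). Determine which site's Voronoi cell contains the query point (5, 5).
Nearest site = (5, 4)

The Voronoi cell of site s contains exactly those query points closer to s than to any other site. Compute squared distances from q = (5, 5) to each site:
  (5 − 5)² + (4 − 5)² = 1
  (1 − 5)² + (-3 − 5)² = 80
  (-3 − 5)² + (0 − 5)² = 89
Minimum is attained by (5, 4), so q lies in its Voronoi cell.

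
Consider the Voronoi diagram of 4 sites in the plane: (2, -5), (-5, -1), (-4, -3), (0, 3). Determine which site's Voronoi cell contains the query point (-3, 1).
Nearest site = (-5, -1)

The Voronoi cell of site s contains exactly those query points closer to s than to any other site. Compute squared distances from q = (-3, 1) to each site:
  (-5 − -3)² + (-1 − 1)² = 8
  (0 − -3)² + (3 − 1)² = 13
  (-4 − -3)² + (-3 − 1)² = 17
  (2 − -3)² + (-5 − 1)² = 61
Minimum is attained by (-5, -1), so q lies in its Voronoi cell.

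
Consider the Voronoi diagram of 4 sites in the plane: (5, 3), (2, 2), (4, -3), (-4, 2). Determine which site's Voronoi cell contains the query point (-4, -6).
Nearest site = (-4, 2)

The Voronoi cell of site s contains exactly those query points closer to s than to any other site. Compute squared distances from q = (-4, -6) to each site:
  (-4 − -4)² + (2 − -6)² = 64
  (4 − -4)² + (-3 − -6)² = 73
  (2 − -4)² + (2 − -6)² = 100
  (5 − -4)² + (3 − -6)² = 162
Minimum is attained by (-4, 2), so q lies in its Voronoi cell.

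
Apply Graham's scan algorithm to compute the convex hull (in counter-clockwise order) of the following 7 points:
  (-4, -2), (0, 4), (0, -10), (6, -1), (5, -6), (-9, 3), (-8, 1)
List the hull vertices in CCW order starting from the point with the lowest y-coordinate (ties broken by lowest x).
Hull (CCW) = [(0, -10), (5, -6), (6, -1), (0, 4), (-9, 3), (-8, 1)]

Graham scan procedure:
  1. Find the pivot p₀ = point with lowest y (tie → lowest x): (0, -10).
  2. Sort the remaining points by polar angle around p₀.
  3. Walk through sorted points, maintaining a stack; pop the top while the last three entries make a non-left turn (cross product ≤ 0).
  4. Final stack is the convex hull in CCW order: (0, -10), (5, -6), (6, -1), (0, 4), (-9, 3), (-8, 1).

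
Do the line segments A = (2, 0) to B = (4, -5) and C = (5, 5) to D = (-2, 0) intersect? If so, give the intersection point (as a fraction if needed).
No (intersection of containing lines falls outside at least one segment)

Parametrize and solve: t = -4/9, s = 5/9. At least one of these is outside [0, 1], so the segments do not intersect.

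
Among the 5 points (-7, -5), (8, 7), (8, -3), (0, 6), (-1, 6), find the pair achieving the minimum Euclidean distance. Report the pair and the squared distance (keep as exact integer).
Pair = ((0, 6), (-1, 6)); squared distance = 1

Compute all C(5, 2) = 10 pairwise squared distances (x_i − x_j)² + (y_i − y_j)². The minimum is 1, attained by the pair ((0, 6), (-1, 6)).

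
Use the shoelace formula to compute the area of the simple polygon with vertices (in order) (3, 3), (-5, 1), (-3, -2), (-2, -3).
Area = 39/2

Shoelace formula: Area = (1/2) |Σ_i (x_i · y_{i+1} − x_{i+1} · y_i)| (indices mod n). Compute each cross term:
  (3)(1) − (-5)(3) = 18
  (-5)(-2) − (-3)(1) = 13
  (-3)(-3) − (-2)(-2) = 5
  (-2)(3) − (3)(-3) = 3
Sum = 39, so (signed) Area = 39/2 = 39/2, |Area| = 39/2.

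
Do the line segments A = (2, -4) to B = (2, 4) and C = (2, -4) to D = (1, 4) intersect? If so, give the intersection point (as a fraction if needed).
Yes; intersection at (2, -4) (t = 0 on AB, s = 0 on CD)

Parametrize AB as A + t(B − A) = (2 + 0 t, -4 + 8 t) and CD as C + s(D − C) = (2 + -1 s, -4 + 8 s). Solve the linear system for (t, s). Determinant = -8 ≠ 0, so a unique intersection of the containing lines exists. Solution: t = 0, s = 0 — both in [0, 1], so the segments cross. Intersection point: (2, -4).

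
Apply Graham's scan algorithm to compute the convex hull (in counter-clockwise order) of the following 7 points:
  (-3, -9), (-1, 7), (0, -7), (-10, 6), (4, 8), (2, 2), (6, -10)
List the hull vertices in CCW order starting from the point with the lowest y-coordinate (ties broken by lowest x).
Hull (CCW) = [(6, -10), (4, 8), (-10, 6), (-3, -9)]

Graham scan procedure:
  1. Find the pivot p₀ = point with lowest y (tie → lowest x): (6, -10).
  2. Sort the remaining points by polar angle around p₀.
  3. Walk through sorted points, maintaining a stack; pop the top while the last three entries make a non-left turn (cross product ≤ 0).
  4. Final stack is the convex hull in CCW order: (6, -10), (4, 8), (-10, 6), (-3, -9).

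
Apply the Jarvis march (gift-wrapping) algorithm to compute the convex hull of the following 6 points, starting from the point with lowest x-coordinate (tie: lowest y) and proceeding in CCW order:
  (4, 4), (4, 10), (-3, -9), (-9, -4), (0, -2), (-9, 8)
Hull (CCW) = [(-9, -4), (-3, -9), (4, 4), (4, 10), (-9, 8)]

Jarvis march: at each step, from the current hull vertex p, select the next vertex q as the point such that every other point lies strictly to the left of (or on) the directed line p → q. (Equivalently: for every other point r, the cross product (q − p) × (r − p) ≥ 0.)
Starting point (lowest x, tie lowest y): (-9, -4). Wrap until returning to start. Resulting hull: (-9, -4), (-3, -9), (4, 4), (4, 10), (-9, 8).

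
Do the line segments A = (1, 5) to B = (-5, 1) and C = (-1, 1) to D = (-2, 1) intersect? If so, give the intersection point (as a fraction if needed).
No (intersection of containing lines falls outside at least one segment)

Parametrize and solve: t = 1, s = 4. At least one of these is outside [0, 1], so the segments do not intersect.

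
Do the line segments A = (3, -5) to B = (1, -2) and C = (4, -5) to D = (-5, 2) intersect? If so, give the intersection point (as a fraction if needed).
Yes; intersection at (25/13, -44/13) (t = 7/13 on AB, s = 3/13 on CD)

Parametrize AB as A + t(B − A) = (3 + -2 t, -5 + 3 t) and CD as C + s(D − C) = (4 + -9 s, -5 + 7 s). Solve the linear system for (t, s). Determinant = -13 ≠ 0, so a unique intersection of the containing lines exists. Solution: t = 7/13, s = 3/13 — both in [0, 1], so the segments cross. Intersection point: (25/13, -44/13).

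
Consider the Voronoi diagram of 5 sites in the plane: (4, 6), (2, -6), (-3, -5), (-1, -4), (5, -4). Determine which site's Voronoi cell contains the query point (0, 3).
Nearest site = (4, 6)

The Voronoi cell of site s contains exactly those query points closer to s than to any other site. Compute squared distances from q = (0, 3) to each site:
  (4 − 0)² + (6 − 3)² = 25
  (-1 − 0)² + (-4 − 3)² = 50
  (-3 − 0)² + (-5 − 3)² = 73
  (5 − 0)² + (-4 − 3)² = 74
  (2 − 0)² + (-6 − 3)² = 85
Minimum is attained by (4, 6), so q lies in its Voronoi cell.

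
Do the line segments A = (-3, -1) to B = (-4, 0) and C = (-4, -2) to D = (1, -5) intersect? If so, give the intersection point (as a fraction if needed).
No (intersection of containing lines falls outside at least one segment)

Parametrize and solve: t = -4, s = 1. At least one of these is outside [0, 1], so the segments do not intersect.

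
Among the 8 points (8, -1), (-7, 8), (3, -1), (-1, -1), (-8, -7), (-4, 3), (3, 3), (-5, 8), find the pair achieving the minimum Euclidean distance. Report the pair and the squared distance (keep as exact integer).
Pair = ((-7, 8), (-5, 8)); squared distance = 4

Compute all C(8, 2) = 28 pairwise squared distances (x_i − x_j)² + (y_i − y_j)². The minimum is 4, attained by the pair ((-7, 8), (-5, 8)).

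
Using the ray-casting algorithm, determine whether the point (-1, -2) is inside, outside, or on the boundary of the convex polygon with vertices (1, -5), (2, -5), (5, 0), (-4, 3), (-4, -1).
The point (-1, -2) lies strictly inside the polygon

Cast a horizontal ray to the right from the query point and count how many polygon edges it crosses (each edge strictly once or zero times, handled with the usual half-open convention). 
Parity of crossings → odd ⇒ inside.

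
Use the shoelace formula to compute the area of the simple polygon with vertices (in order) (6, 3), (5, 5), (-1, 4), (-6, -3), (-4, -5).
Area = 103/2

Shoelace formula: Area = (1/2) |Σ_i (x_i · y_{i+1} − x_{i+1} · y_i)| (indices mod n). Compute each cross term:
  (6)(5) − (5)(3) = 15
  (5)(4) − (-1)(5) = 25
  (-1)(-3) − (-6)(4) = 27
  (-6)(-5) − (-4)(-3) = 18
  (-4)(3) − (6)(-5) = 18
Sum = 103, so (signed) Area = 103/2 = 103/2, |Area| = 103/2.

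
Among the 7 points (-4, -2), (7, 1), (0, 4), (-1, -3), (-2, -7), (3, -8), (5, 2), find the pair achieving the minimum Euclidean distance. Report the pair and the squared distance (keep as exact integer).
Pair = ((7, 1), (5, 2)); squared distance = 5

Compute all C(7, 2) = 21 pairwise squared distances (x_i − x_j)² + (y_i − y_j)². The minimum is 5, attained by the pair ((7, 1), (5, 2)).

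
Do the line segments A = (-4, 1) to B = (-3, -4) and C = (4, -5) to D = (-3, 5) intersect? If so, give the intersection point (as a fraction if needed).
No (intersection of containing lines falls outside at least one segment)

Parametrize and solve: t = -38/25, s = 34/25. At least one of these is outside [0, 1], so the segments do not intersect.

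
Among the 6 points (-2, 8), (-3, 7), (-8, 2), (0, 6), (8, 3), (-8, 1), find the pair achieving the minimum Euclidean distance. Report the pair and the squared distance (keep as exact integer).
Pair = ((-8, 2), (-8, 1)); squared distance = 1

Compute all C(6, 2) = 15 pairwise squared distances (x_i − x_j)² + (y_i − y_j)². The minimum is 1, attained by the pair ((-8, 2), (-8, 1)).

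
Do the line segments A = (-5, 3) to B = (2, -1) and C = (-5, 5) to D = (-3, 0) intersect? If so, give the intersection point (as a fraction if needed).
Yes; intersection at (-107/27, 65/27) (t = 4/27 on AB, s = 14/27 on CD)

Parametrize AB as A + t(B − A) = (-5 + 7 t, 3 + -4 t) and CD as C + s(D − C) = (-5 + 2 s, 5 + -5 s). Solve the linear system for (t, s). Determinant = 27 ≠ 0, so a unique intersection of the containing lines exists. Solution: t = 4/27, s = 14/27 — both in [0, 1], so the segments cross. Intersection point: (-107/27, 65/27).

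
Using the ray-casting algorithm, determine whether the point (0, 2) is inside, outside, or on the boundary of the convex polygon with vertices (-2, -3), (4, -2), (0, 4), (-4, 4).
The point (0, 2) lies strictly inside the polygon

Cast a horizontal ray to the right from the query point and count how many polygon edges it crosses (each edge strictly once or zero times, handled with the usual half-open convention). 
Parity of crossings → odd ⇒ inside.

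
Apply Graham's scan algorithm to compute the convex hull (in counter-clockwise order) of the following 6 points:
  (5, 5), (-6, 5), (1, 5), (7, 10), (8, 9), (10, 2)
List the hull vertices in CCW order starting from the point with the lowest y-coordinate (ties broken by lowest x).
Hull (CCW) = [(10, 2), (8, 9), (7, 10), (-6, 5)]

Graham scan procedure:
  1. Find the pivot p₀ = point with lowest y (tie → lowest x): (10, 2).
  2. Sort the remaining points by polar angle around p₀.
  3. Walk through sorted points, maintaining a stack; pop the top while the last three entries make a non-left turn (cross product ≤ 0).
  4. Final stack is the convex hull in CCW order: (10, 2), (8, 9), (7, 10), (-6, 5).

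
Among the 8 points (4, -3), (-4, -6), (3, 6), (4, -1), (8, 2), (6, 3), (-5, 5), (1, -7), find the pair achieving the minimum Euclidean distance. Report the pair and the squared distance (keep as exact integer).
Pair = ((4, -3), (4, -1)); squared distance = 4

Compute all C(8, 2) = 28 pairwise squared distances (x_i − x_j)² + (y_i − y_j)². The minimum is 4, attained by the pair ((4, -3), (4, -1)).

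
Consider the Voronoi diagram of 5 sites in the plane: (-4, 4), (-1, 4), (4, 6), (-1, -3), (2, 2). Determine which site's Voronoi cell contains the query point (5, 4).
Nearest site = (4, 6)

The Voronoi cell of site s contains exactly those query points closer to s than to any other site. Compute squared distances from q = (5, 4) to each site:
  (4 − 5)² + (6 − 4)² = 5
  (2 − 5)² + (2 − 4)² = 13
  (-1 − 5)² + (4 − 4)² = 36
  (-4 − 5)² + (4 − 4)² = 81
  (-1 − 5)² + (-3 − 4)² = 85
Minimum is attained by (4, 6), so q lies in its Voronoi cell.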